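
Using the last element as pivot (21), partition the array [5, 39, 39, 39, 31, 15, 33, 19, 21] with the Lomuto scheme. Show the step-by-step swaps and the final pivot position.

Lomuto partition with pivot = 21:

Initial array: [5, 39, 39, 39, 31, 15, 33, 19, 21]

arr[0]=5 <= 21: swap with position 0, array becomes [5, 39, 39, 39, 31, 15, 33, 19, 21]
arr[1]=39 > 21: no swap
arr[2]=39 > 21: no swap
arr[3]=39 > 21: no swap
arr[4]=31 > 21: no swap
arr[5]=15 <= 21: swap with position 1, array becomes [5, 15, 39, 39, 31, 39, 33, 19, 21]
arr[6]=33 > 21: no swap
arr[7]=19 <= 21: swap with position 2, array becomes [5, 15, 19, 39, 31, 39, 33, 39, 21]

Place pivot at position 3: [5, 15, 19, 21, 31, 39, 33, 39, 39]
Pivot position: 3

After partitioning with pivot 21, the array becomes [5, 15, 19, 21, 31, 39, 33, 39, 39]. The pivot is placed at index 3. All elements to the left of the pivot are <= 21, and all elements to the right are > 21.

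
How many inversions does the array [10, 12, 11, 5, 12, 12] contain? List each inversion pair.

Finding inversions in [10, 12, 11, 5, 12, 12]:

(0, 3): arr[0]=10 > arr[3]=5
(1, 2): arr[1]=12 > arr[2]=11
(1, 3): arr[1]=12 > arr[3]=5
(2, 3): arr[2]=11 > arr[3]=5

Total inversions: 4

The array has 4 inversion(s): (0,3), (1,2), (1,3), (2,3). Each pair (i,j) satisfies i < j and arr[i] > arr[j].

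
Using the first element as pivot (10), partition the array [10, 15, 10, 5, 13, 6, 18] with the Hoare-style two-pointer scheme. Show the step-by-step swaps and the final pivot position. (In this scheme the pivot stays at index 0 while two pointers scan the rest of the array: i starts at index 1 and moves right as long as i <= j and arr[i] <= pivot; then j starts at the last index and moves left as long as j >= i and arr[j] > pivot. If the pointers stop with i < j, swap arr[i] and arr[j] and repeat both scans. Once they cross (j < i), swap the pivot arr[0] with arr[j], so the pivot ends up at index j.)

Hoare-style two-pointer partition with pivot = 10:

Initial array: [10, 15, 10, 5, 13, 6, 18]

Pointers start at i = 1, j = 6.
i stops at index 1 (arr[1]=15 > 10), j stops at index 5 (arr[5]=6 <= 10): swap arr[1] and arr[5], array becomes [10, 6, 10, 5, 13, 15, 18]
i ends at 4, j ends at 3: the pointers have crossed (j < i), so scanning stops.

Swap pivot arr[0] with arr[3] to place pivot at position 3: [5, 6, 10, 10, 13, 15, 18]
Pivot position: 3

After partitioning with pivot 10, the array becomes [5, 6, 10, 10, 13, 15, 18]. The pivot is placed at index 3. All elements to the left of the pivot are <= 10, and all elements to the right are > 10.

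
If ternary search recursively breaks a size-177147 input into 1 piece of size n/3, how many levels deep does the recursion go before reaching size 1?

For divide and conquer with division factor 3:

Problem sizes at each level:
Level 0: 177147
Level 1: 59049
Level 2: 19683
Level 3: 6561
Level 4: 2187
Level 5: 729
Level 6: 243
Level 7: 81
Level 8: 27
Level 9: 9
Level 10: 3
Level 11: 1

The root is level 0 and the size-1 base case is level 11 (the tree spans levels 0 through 11, i.e. 12 levels counting the root), so the depth is the number of divisions: log_3(177147) = 11

The recursion tree depth is log_3(177147) = 11. At each level, the problem size is divided by 3, so it takes 11 divisions to reduce to a base case of size 1. The algorithm makes 1 recursive call at each level.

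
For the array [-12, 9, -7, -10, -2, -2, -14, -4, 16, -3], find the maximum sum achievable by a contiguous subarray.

Using Kadane's algorithm on [-12, 9, -7, -10, -2, -2, -14, -4, 16, -3]:

Scanning through the array:
Position 1 (value 9): max_ending_here = 9, max_so_far = 9
Position 2 (value -7): max_ending_here = 2, max_so_far = 9
Position 3 (value -10): max_ending_here = -8, max_so_far = 9
Position 4 (value -2): max_ending_here = -2, max_so_far = 9
Position 5 (value -2): max_ending_here = -2, max_so_far = 9
Position 6 (value -14): max_ending_here = -14, max_so_far = 9
Position 7 (value -4): max_ending_here = -4, max_so_far = 9
Position 8 (value 16): max_ending_here = 16, max_so_far = 16
Position 9 (value -3): max_ending_here = 13, max_so_far = 16

Maximum subarray: [16]
Maximum sum: 16

The maximum subarray is [16] with sum 16. This subarray runs from index 8 to index 8.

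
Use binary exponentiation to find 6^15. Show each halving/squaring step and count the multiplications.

Computing 6^15 by squaring (build up from 6^1; each line after the first costs one multiplication):

6^1 = 6
6^2 = (6^1)^2 = 6^2 = 36
6^3 = 6 * 6^2 = 6 * 36 = 216
6^6 = (6^3)^2 = 216^2 = 46656
6^7 = 6 * 6^6 = 6 * 46656 = 279936
6^14 = (6^7)^2 = 279936^2 = 78364164096
6^15 = 6 * 6^14 = 6 * 78364164096 = 470184984576

Result: 470184984576
Multiplications needed: 6 (6 lines after 6^1)

6^15 = 470184984576. Using exponentiation by squaring, this requires 6 multiplications. The key idea: if the exponent is even, square the half-power; if odd, multiply by the base once.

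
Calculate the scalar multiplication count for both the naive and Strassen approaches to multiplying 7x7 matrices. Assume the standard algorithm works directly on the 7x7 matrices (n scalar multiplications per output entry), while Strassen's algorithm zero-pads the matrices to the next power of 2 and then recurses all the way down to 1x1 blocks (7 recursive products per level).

Matrix multiplication for 7x7 matrices:

Strassen's algorithm requires power-of-2 dimensions. Pad 7x7 to 8x8 (next power of 2).

Standard algorithm: 7^3 = 343 multiplications
Strassen's algorithm: 7^(log2(8)) = 7^3 = 343 multiplications
Savings: 343 - 343 = 0 multiplications

Standard: 343 multiplications (7^3). Strassen: 343 multiplications (7^3, after padding to 8x8). Strassen reduces 8 recursive multiplications to 7 at each level.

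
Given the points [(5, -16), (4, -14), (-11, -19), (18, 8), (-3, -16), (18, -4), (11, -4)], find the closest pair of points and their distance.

Computing all pairwise distances among 7 points:

d((5, -16), (4, -14)) = 2.2361 <-- minimum
d((5, -16), (-11, -19)) = 16.2788
d((5, -16), (18, 8)) = 27.2947
d((5, -16), (-3, -16)) = 8.0
d((5, -16), (18, -4)) = 17.6918
d((5, -16), (11, -4)) = 13.4164
d((4, -14), (-11, -19)) = 15.8114
d((4, -14), (18, 8)) = 26.0768
d((4, -14), (-3, -16)) = 7.2801
d((4, -14), (18, -4)) = 17.2047
d((4, -14), (11, -4)) = 12.2066
d((-11, -19), (18, 8)) = 39.6232
d((-11, -19), (-3, -16)) = 8.544
d((-11, -19), (18, -4)) = 32.6497
d((-11, -19), (11, -4)) = 26.6271
d((18, 8), (-3, -16)) = 31.8904
d((18, 8), (18, -4)) = 12.0
d((18, 8), (11, -4)) = 13.8924
d((-3, -16), (18, -4)) = 24.1868
d((-3, -16), (11, -4)) = 18.4391
d((18, -4), (11, -4)) = 7.0

Closest pair: (5, -16) and (4, -14) with distance 2.2361

The closest pair is (5, -16) and (4, -14) with Euclidean distance 2.2361. For 7 points, brute-force pairwise comparison is shown above. For large n, the divide-and-conquer algorithm (sort by x, recurse on halves, check the dividing strip) achieves O(n log n).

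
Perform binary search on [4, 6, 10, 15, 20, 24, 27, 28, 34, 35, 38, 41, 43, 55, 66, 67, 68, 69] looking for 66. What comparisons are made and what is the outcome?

Binary search for 66 in [4, 6, 10, 15, 20, 24, 27, 28, 34, 35, 38, 41, 43, 55, 66, 67, 68, 69]:

lo=0, hi=17, mid=8, arr[mid]=34 -> 34 < 66, search right half
lo=9, hi=17, mid=13, arr[mid]=55 -> 55 < 66, search right half
lo=14, hi=17, mid=15, arr[mid]=67 -> 67 > 66, search left half
lo=14, hi=14, mid=14, arr[mid]=66 -> Found target at index 14!

Binary search finds 66 at index 14 after 4 comparisons. The search repeatedly halves the search space by comparing with the middle element.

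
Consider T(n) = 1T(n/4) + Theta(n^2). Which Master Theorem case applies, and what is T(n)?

Master Theorem for T(n) = 1T(n/4) + O(n^2):

a = 1, b = 4, c = 2
log_b(a) = log_4(1) = 0.0000

Case 3: c = 2 > log_4(1) = 0.0000
T(n) = O(n^2) = O(n^2)

For T(n) = 1T(n/4) + O(n^2): log_4(1) = 0.0000. This is Case 3 of the Master Theorem (c > log_b(a), work dominated by root), giving O(n^2).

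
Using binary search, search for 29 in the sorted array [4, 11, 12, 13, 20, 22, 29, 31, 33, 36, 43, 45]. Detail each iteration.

Binary search for 29 in [4, 11, 12, 13, 20, 22, 29, 31, 33, 36, 43, 45]:

lo=0, hi=11, mid=5, arr[mid]=22 -> 22 < 29, search right half
lo=6, hi=11, mid=8, arr[mid]=33 -> 33 > 29, search left half
lo=6, hi=7, mid=6, arr[mid]=29 -> Found target at index 6!

Binary search finds 29 at index 6 after 3 comparisons. The search repeatedly halves the search space by comparing with the middle element.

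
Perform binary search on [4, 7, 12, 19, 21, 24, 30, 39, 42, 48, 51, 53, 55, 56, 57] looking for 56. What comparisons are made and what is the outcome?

Binary search for 56 in [4, 7, 12, 19, 21, 24, 30, 39, 42, 48, 51, 53, 55, 56, 57]:

lo=0, hi=14, mid=7, arr[mid]=39 -> 39 < 56, search right half
lo=8, hi=14, mid=11, arr[mid]=53 -> 53 < 56, search right half
lo=12, hi=14, mid=13, arr[mid]=56 -> Found target at index 13!

Binary search finds 56 at index 13 after 3 comparisons. The search repeatedly halves the search space by comparing with the middle element.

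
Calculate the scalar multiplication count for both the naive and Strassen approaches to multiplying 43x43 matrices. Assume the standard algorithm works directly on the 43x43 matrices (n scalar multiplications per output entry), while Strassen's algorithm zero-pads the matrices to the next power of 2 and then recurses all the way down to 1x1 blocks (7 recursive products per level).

Matrix multiplication for 43x43 matrices:

Strassen's algorithm requires power-of-2 dimensions. Pad 43x43 to 64x64 (next power of 2).

Standard algorithm: 43^3 = 79507 multiplications
Strassen's algorithm: 7^(log2(64)) = 7^6 = 117649 multiplications
Difference: 79507 - 117649 = -38142 (Strassen uses MORE here due to padding overhead — for small or just-over-power-of-2 n, padding can outweigh the per-level savings)

Standard: 79507 multiplications (43^3). Strassen: 117649 multiplications (7^6, after padding to 64x64). Strassen reduces 8 recursive multiplications to 7 at each level.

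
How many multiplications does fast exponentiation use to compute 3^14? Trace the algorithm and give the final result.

Computing 3^14 by squaring (build up from 3^1; each line after the first costs one multiplication):

3^1 = 3
3^2 = (3^1)^2 = 3^2 = 9
3^3 = 3 * 3^2 = 3 * 9 = 27
3^6 = (3^3)^2 = 27^2 = 729
3^7 = 3 * 3^6 = 3 * 729 = 2187
3^14 = (3^7)^2 = 2187^2 = 4782969

Result: 4782969
Multiplications needed: 5 (5 lines after 3^1)

3^14 = 4782969. Using exponentiation by squaring, this requires 5 multiplications. The key idea: if the exponent is even, square the half-power; if odd, multiply by the base once.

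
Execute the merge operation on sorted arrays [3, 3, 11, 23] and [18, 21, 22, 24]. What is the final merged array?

Merging process:

Compare 3 vs 18: take 3 from left. Merged: [3]
Compare 3 vs 18: take 3 from left. Merged: [3, 3]
Compare 11 vs 18: take 11 from left. Merged: [3, 3, 11]
Compare 23 vs 18: take 18 from right. Merged: [3, 3, 11, 18]
Compare 23 vs 21: take 21 from right. Merged: [3, 3, 11, 18, 21]
Compare 23 vs 22: take 22 from right. Merged: [3, 3, 11, 18, 21, 22]
Compare 23 vs 24: take 23 from left. Merged: [3, 3, 11, 18, 21, 22, 23]
Append remaining from right: [24]. Merged: [3, 3, 11, 18, 21, 22, 23, 24]

Final merged array: [3, 3, 11, 18, 21, 22, 23, 24]
Total comparisons: 7

The merged array is [3, 3, 11, 18, 21, 22, 23, 24], requiring 7 comparisons. The merge step runs in O(n) time where n is the total number of elements.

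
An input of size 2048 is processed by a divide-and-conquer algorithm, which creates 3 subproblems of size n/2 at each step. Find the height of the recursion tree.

For divide and conquer with division factor 2:

Problem sizes at each level:
Level 0: 2048
Level 1: 1024
Level 2: 512
Level 3: 256
Level 4: 128
Level 5: 64
Level 6: 32
Level 7: 16
Level 8: 8
Level 9: 4
Level 10: 2
Level 11: 1

The root is level 0 and the size-1 base case is level 11 (the tree spans levels 0 through 11, i.e. 12 levels counting the root), so the depth is the number of divisions: log_2(2048) = 11

The recursion tree depth is log_2(2048) = 11. At each level, the problem size is divided by 2, so it takes 11 divisions to reduce to a base case of size 1. The algorithm makes 3 recursive calls at each level.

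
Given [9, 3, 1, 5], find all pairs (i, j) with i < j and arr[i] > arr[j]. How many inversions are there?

Finding inversions in [9, 3, 1, 5]:

(0, 1): arr[0]=9 > arr[1]=3
(0, 2): arr[0]=9 > arr[2]=1
(0, 3): arr[0]=9 > arr[3]=5
(1, 2): arr[1]=3 > arr[2]=1

Total inversions: 4

The array has 4 inversion(s): (0,1), (0,2), (0,3), (1,2). Each pair (i,j) satisfies i < j and arr[i] > arr[j].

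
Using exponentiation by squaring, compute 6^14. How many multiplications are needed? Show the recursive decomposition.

Computing 6^14 by squaring (build up from 6^1; each line after the first costs one multiplication):

6^1 = 6
6^2 = (6^1)^2 = 6^2 = 36
6^3 = 6 * 6^2 = 6 * 36 = 216
6^6 = (6^3)^2 = 216^2 = 46656
6^7 = 6 * 6^6 = 6 * 46656 = 279936
6^14 = (6^7)^2 = 279936^2 = 78364164096

Result: 78364164096
Multiplications needed: 5 (5 lines after 6^1)

6^14 = 78364164096. Using exponentiation by squaring, this requires 5 multiplications. The key idea: if the exponent is even, square the half-power; if odd, multiply by the base once.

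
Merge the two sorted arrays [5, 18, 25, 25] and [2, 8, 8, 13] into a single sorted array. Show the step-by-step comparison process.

Merging process:

Compare 5 vs 2: take 2 from right. Merged: [2]
Compare 5 vs 8: take 5 from left. Merged: [2, 5]
Compare 18 vs 8: take 8 from right. Merged: [2, 5, 8]
Compare 18 vs 8: take 8 from right. Merged: [2, 5, 8, 8]
Compare 18 vs 13: take 13 from right. Merged: [2, 5, 8, 8, 13]
Append remaining from left: [18, 25, 25]. Merged: [2, 5, 8, 8, 13, 18, 25, 25]

Final merged array: [2, 5, 8, 8, 13, 18, 25, 25]
Total comparisons: 5

The merged array is [2, 5, 8, 8, 13, 18, 25, 25], requiring 5 comparisons. The merge step runs in O(n) time where n is the total number of elements.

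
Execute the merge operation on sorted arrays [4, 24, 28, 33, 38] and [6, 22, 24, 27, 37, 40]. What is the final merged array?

Merging process:

Compare 4 vs 6: take 4 from left. Merged: [4]
Compare 24 vs 6: take 6 from right. Merged: [4, 6]
Compare 24 vs 22: take 22 from right. Merged: [4, 6, 22]
Compare 24 vs 24: take 24 from left. Merged: [4, 6, 22, 24]
Compare 28 vs 24: take 24 from right. Merged: [4, 6, 22, 24, 24]
Compare 28 vs 27: take 27 from right. Merged: [4, 6, 22, 24, 24, 27]
Compare 28 vs 37: take 28 from left. Merged: [4, 6, 22, 24, 24, 27, 28]
Compare 33 vs 37: take 33 from left. Merged: [4, 6, 22, 24, 24, 27, 28, 33]
Compare 38 vs 37: take 37 from right. Merged: [4, 6, 22, 24, 24, 27, 28, 33, 37]
Compare 38 vs 40: take 38 from left. Merged: [4, 6, 22, 24, 24, 27, 28, 33, 37, 38]
Append remaining from right: [40]. Merged: [4, 6, 22, 24, 24, 27, 28, 33, 37, 38, 40]

Final merged array: [4, 6, 22, 24, 24, 27, 28, 33, 37, 38, 40]
Total comparisons: 10

The merged array is [4, 6, 22, 24, 24, 27, 28, 33, 37, 38, 40], requiring 10 comparisons. The merge step runs in O(n) time where n is the total number of elements.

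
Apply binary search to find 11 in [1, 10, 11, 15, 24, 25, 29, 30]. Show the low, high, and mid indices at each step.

Binary search for 11 in [1, 10, 11, 15, 24, 25, 29, 30]:

lo=0, hi=7, mid=3, arr[mid]=15 -> 15 > 11, search left half
lo=0, hi=2, mid=1, arr[mid]=10 -> 10 < 11, search right half
lo=2, hi=2, mid=2, arr[mid]=11 -> Found target at index 2!

Binary search finds 11 at index 2 after 3 comparisons. The search repeatedly halves the search space by comparing with the middle element.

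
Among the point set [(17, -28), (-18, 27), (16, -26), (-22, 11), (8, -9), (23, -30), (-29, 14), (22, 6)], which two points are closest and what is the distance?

Computing all pairwise distances among 8 points:

d((17, -28), (-18, 27)) = 65.192
d((17, -28), (16, -26)) = 2.2361 <-- minimum
d((17, -28), (-22, 11)) = 55.1543
d((17, -28), (8, -9)) = 21.0238
d((17, -28), (23, -30)) = 6.3246
d((17, -28), (-29, 14)) = 62.2896
d((17, -28), (22, 6)) = 34.3657
d((-18, 27), (16, -26)) = 62.9682
d((-18, 27), (-22, 11)) = 16.4924
d((-18, 27), (8, -9)) = 44.4072
d((-18, 27), (23, -30)) = 70.214
d((-18, 27), (-29, 14)) = 17.0294
d((-18, 27), (22, 6)) = 45.1774
d((16, -26), (-22, 11)) = 53.0377
d((16, -26), (8, -9)) = 18.7883
d((16, -26), (23, -30)) = 8.0623
d((16, -26), (-29, 14)) = 60.208
d((16, -26), (22, 6)) = 32.5576
d((-22, 11), (8, -9)) = 36.0555
d((-22, 11), (23, -30)) = 60.8769
d((-22, 11), (-29, 14)) = 7.6158
d((-22, 11), (22, 6)) = 44.2832
d((8, -9), (23, -30)) = 25.807
d((8, -9), (-29, 14)) = 43.566
d((8, -9), (22, 6)) = 20.5183
d((23, -30), (-29, 14)) = 68.1175
d((23, -30), (22, 6)) = 36.0139
d((-29, 14), (22, 6)) = 51.6236

Closest pair: (17, -28) and (16, -26) with distance 2.2361

The closest pair is (17, -28) and (16, -26) with Euclidean distance 2.2361. For 8 points, brute-force pairwise comparison is shown above. For large n, the divide-and-conquer algorithm (sort by x, recurse on halves, check the dividing strip) achieves O(n log n).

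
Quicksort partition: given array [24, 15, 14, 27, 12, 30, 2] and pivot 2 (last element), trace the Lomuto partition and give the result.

Lomuto partition with pivot = 2:

Initial array: [24, 15, 14, 27, 12, 30, 2]

arr[0]=24 > 2: no swap
arr[1]=15 > 2: no swap
arr[2]=14 > 2: no swap
arr[3]=27 > 2: no swap
arr[4]=12 > 2: no swap
arr[5]=30 > 2: no swap

Place pivot at position 0: [2, 15, 14, 27, 12, 30, 24]
Pivot position: 0

After partitioning with pivot 2, the array becomes [2, 15, 14, 27, 12, 30, 24]. The pivot is placed at index 0. All elements to the left of the pivot are <= 2, and all elements to the right are > 2.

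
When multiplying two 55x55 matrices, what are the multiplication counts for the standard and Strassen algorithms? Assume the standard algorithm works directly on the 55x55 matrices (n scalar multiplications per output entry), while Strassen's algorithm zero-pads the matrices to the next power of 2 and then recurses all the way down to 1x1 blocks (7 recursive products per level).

Matrix multiplication for 55x55 matrices:

Strassen's algorithm requires power-of-2 dimensions. Pad 55x55 to 64x64 (next power of 2).

Standard algorithm: 55^3 = 166375 multiplications
Strassen's algorithm: 7^(log2(64)) = 7^6 = 117649 multiplications
Savings: 166375 - 117649 = 48726 multiplications

Standard: 166375 multiplications (55^3). Strassen: 117649 multiplications (7^6, after padding to 64x64). Strassen reduces 8 recursive multiplications to 7 at each level.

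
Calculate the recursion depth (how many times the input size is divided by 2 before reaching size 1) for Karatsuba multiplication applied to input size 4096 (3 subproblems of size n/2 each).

For divide and conquer with division factor 2:

Problem sizes at each level:
Level 0: 4096
Level 1: 2048
Level 2: 1024
Level 3: 512
Level 4: 256
Level 5: 128
Level 6: 64
Level 7: 32
Level 8: 16
Level 9: 8
Level 10: 4
Level 11: 2
Level 12: 1

The root is level 0 and the size-1 base case is level 12 (the tree spans levels 0 through 12, i.e. 13 levels counting the root), so the depth is the number of divisions: log_2(4096) = 12

The recursion tree depth is log_2(4096) = 12. At each level, the problem size is divided by 2, so it takes 12 divisions to reduce to a base case of size 1. The algorithm makes 3 recursive calls at each level.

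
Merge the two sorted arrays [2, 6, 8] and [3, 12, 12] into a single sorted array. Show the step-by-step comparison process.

Merging process:

Compare 2 vs 3: take 2 from left. Merged: [2]
Compare 6 vs 3: take 3 from right. Merged: [2, 3]
Compare 6 vs 12: take 6 from left. Merged: [2, 3, 6]
Compare 8 vs 12: take 8 from left. Merged: [2, 3, 6, 8]
Append remaining from right: [12, 12]. Merged: [2, 3, 6, 8, 12, 12]

Final merged array: [2, 3, 6, 8, 12, 12]
Total comparisons: 4

The merged array is [2, 3, 6, 8, 12, 12], requiring 4 comparisons. The merge step runs in O(n) time where n is the total number of elements.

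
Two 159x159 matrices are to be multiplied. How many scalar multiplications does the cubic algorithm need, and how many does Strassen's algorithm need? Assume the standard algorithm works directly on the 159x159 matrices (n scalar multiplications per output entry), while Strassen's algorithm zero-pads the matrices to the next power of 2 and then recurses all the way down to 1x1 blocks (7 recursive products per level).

Matrix multiplication for 159x159 matrices:

Strassen's algorithm requires power-of-2 dimensions. Pad 159x159 to 256x256 (next power of 2).

Standard algorithm: 159^3 = 4019679 multiplications
Strassen's algorithm: 7^(log2(256)) = 7^8 = 5764801 multiplications
Difference: 4019679 - 5764801 = -1745122 (Strassen uses MORE here due to padding overhead — for small or just-over-power-of-2 n, padding can outweigh the per-level savings)

Standard: 4019679 multiplications (159^3). Strassen: 5764801 multiplications (7^8, after padding to 256x256). Strassen reduces 8 recursive multiplications to 7 at each level.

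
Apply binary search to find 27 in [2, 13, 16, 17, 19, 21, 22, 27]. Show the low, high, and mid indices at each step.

Binary search for 27 in [2, 13, 16, 17, 19, 21, 22, 27]:

lo=0, hi=7, mid=3, arr[mid]=17 -> 17 < 27, search right half
lo=4, hi=7, mid=5, arr[mid]=21 -> 21 < 27, search right half
lo=6, hi=7, mid=6, arr[mid]=22 -> 22 < 27, search right half
lo=7, hi=7, mid=7, arr[mid]=27 -> Found target at index 7!

Binary search finds 27 at index 7 after 4 comparisons. The search repeatedly halves the search space by comparing with the middle element.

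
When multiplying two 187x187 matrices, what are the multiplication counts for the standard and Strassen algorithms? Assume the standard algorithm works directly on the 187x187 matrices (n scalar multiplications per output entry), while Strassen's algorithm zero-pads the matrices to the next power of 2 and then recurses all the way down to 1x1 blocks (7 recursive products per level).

Matrix multiplication for 187x187 matrices:

Strassen's algorithm requires power-of-2 dimensions. Pad 187x187 to 256x256 (next power of 2).

Standard algorithm: 187^3 = 6539203 multiplications
Strassen's algorithm: 7^(log2(256)) = 7^8 = 5764801 multiplications
Savings: 6539203 - 5764801 = 774402 multiplications

Standard: 6539203 multiplications (187^3). Strassen: 5764801 multiplications (7^8, after padding to 256x256). Strassen reduces 8 recursive multiplications to 7 at each level.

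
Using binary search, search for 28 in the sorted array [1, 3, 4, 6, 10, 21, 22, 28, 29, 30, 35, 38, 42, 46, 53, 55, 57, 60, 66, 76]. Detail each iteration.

Binary search for 28 in [1, 3, 4, 6, 10, 21, 22, 28, 29, 30, 35, 38, 42, 46, 53, 55, 57, 60, 66, 76]:

lo=0, hi=19, mid=9, arr[mid]=30 -> 30 > 28, search left half
lo=0, hi=8, mid=4, arr[mid]=10 -> 10 < 28, search right half
lo=5, hi=8, mid=6, arr[mid]=22 -> 22 < 28, search right half
lo=7, hi=8, mid=7, arr[mid]=28 -> Found target at index 7!

Binary search finds 28 at index 7 after 4 comparisons. The search repeatedly halves the search space by comparing with the middle element.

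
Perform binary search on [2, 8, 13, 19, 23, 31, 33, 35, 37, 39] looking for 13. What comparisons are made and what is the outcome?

Binary search for 13 in [2, 8, 13, 19, 23, 31, 33, 35, 37, 39]:

lo=0, hi=9, mid=4, arr[mid]=23 -> 23 > 13, search left half
lo=0, hi=3, mid=1, arr[mid]=8 -> 8 < 13, search right half
lo=2, hi=3, mid=2, arr[mid]=13 -> Found target at index 2!

Binary search finds 13 at index 2 after 3 comparisons. The search repeatedly halves the search space by comparing with the middle element.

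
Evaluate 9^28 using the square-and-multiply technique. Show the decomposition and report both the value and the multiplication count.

Computing 9^28 by squaring (build up from 9^1; each line after the first costs one multiplication):

9^1 = 9
9^2 = (9^1)^2 = 9^2 = 81
9^3 = 9 * 9^2 = 9 * 81 = 729
9^6 = (9^3)^2 = 729^2 = 531441
9^7 = 9 * 9^6 = 9 * 531441 = 4782969
9^14 = (9^7)^2 = 4782969^2 = 22876792454961
9^28 = (9^14)^2 = 22876792454961^2 = 523347633027360537213511521

Result: 523347633027360537213511521
Multiplications needed: 6 (6 lines after 9^1)

9^28 = 523347633027360537213511521. Using exponentiation by squaring, this requires 6 multiplications. The key idea: if the exponent is even, square the half-power; if odd, multiply by the base once.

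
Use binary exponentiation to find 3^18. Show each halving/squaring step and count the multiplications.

Computing 3^18 by squaring (build up from 3^1; each line after the first costs one multiplication):

3^1 = 3
3^2 = (3^1)^2 = 3^2 = 9
3^4 = (3^2)^2 = 9^2 = 81
3^8 = (3^4)^2 = 81^2 = 6561
3^9 = 3 * 3^8 = 3 * 6561 = 19683
3^18 = (3^9)^2 = 19683^2 = 387420489

Result: 387420489
Multiplications needed: 5 (5 lines after 3^1)

3^18 = 387420489. Using exponentiation by squaring, this requires 5 multiplications. The key idea: if the exponent is even, square the half-power; if odd, multiply by the base once.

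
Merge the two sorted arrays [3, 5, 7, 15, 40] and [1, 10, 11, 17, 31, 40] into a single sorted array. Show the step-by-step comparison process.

Merging process:

Compare 3 vs 1: take 1 from right. Merged: [1]
Compare 3 vs 10: take 3 from left. Merged: [1, 3]
Compare 5 vs 10: take 5 from left. Merged: [1, 3, 5]
Compare 7 vs 10: take 7 from left. Merged: [1, 3, 5, 7]
Compare 15 vs 10: take 10 from right. Merged: [1, 3, 5, 7, 10]
Compare 15 vs 11: take 11 from right. Merged: [1, 3, 5, 7, 10, 11]
Compare 15 vs 17: take 15 from left. Merged: [1, 3, 5, 7, 10, 11, 15]
Compare 40 vs 17: take 17 from right. Merged: [1, 3, 5, 7, 10, 11, 15, 17]
Compare 40 vs 31: take 31 from right. Merged: [1, 3, 5, 7, 10, 11, 15, 17, 31]
Compare 40 vs 40: take 40 from left. Merged: [1, 3, 5, 7, 10, 11, 15, 17, 31, 40]
Append remaining from right: [40]. Merged: [1, 3, 5, 7, 10, 11, 15, 17, 31, 40, 40]

Final merged array: [1, 3, 5, 7, 10, 11, 15, 17, 31, 40, 40]
Total comparisons: 10

The merged array is [1, 3, 5, 7, 10, 11, 15, 17, 31, 40, 40], requiring 10 comparisons. The merge step runs in O(n) time where n is the total number of elements.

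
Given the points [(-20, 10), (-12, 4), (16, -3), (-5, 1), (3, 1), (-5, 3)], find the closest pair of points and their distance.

Computing all pairwise distances among 6 points:

d((-20, 10), (-12, 4)) = 10.0
d((-20, 10), (16, -3)) = 38.2753
d((-20, 10), (-5, 1)) = 17.4929
d((-20, 10), (3, 1)) = 24.6982
d((-20, 10), (-5, 3)) = 16.5529
d((-12, 4), (16, -3)) = 28.8617
d((-12, 4), (-5, 1)) = 7.6158
d((-12, 4), (3, 1)) = 15.2971
d((-12, 4), (-5, 3)) = 7.0711
d((16, -3), (-5, 1)) = 21.3776
d((16, -3), (3, 1)) = 13.6015
d((16, -3), (-5, 3)) = 21.8403
d((-5, 1), (3, 1)) = 8.0
d((-5, 1), (-5, 3)) = 2.0 <-- minimum
d((3, 1), (-5, 3)) = 8.2462

Closest pair: (-5, 1) and (-5, 3) with distance 2.0

The closest pair is (-5, 1) and (-5, 3) with Euclidean distance 2.0. For 6 points, brute-force pairwise comparison is shown above. For large n, the divide-and-conquer algorithm (sort by x, recurse on halves, check the dividing strip) achieves O(n log n).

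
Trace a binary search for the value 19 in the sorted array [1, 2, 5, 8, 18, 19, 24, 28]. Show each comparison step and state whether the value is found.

Binary search for 19 in [1, 2, 5, 8, 18, 19, 24, 28]:

lo=0, hi=7, mid=3, arr[mid]=8 -> 8 < 19, search right half
lo=4, hi=7, mid=5, arr[mid]=19 -> Found target at index 5!

Binary search finds 19 at index 5 after 2 comparisons. The search repeatedly halves the search space by comparing with the middle element.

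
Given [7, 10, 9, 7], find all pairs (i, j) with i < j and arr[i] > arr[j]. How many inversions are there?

Finding inversions in [7, 10, 9, 7]:

(1, 2): arr[1]=10 > arr[2]=9
(1, 3): arr[1]=10 > arr[3]=7
(2, 3): arr[2]=9 > arr[3]=7

Total inversions: 3

The array has 3 inversion(s): (1,2), (1,3), (2,3). Each pair (i,j) satisfies i < j and arr[i] > arr[j].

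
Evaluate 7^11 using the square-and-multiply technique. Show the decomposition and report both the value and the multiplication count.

Computing 7^11 by squaring (build up from 7^1; each line after the first costs one multiplication):

7^1 = 7
7^2 = (7^1)^2 = 7^2 = 49
7^4 = (7^2)^2 = 49^2 = 2401
7^5 = 7 * 7^4 = 7 * 2401 = 16807
7^10 = (7^5)^2 = 16807^2 = 282475249
7^11 = 7 * 7^10 = 7 * 282475249 = 1977326743

Result: 1977326743
Multiplications needed: 5 (5 lines after 7^1)

7^11 = 1977326743. Using exponentiation by squaring, this requires 5 multiplications. The key idea: if the exponent is even, square the half-power; if odd, multiply by the base once.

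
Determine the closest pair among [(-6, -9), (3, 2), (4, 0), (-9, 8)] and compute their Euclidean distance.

Computing all pairwise distances among 4 points:

d((-6, -9), (3, 2)) = 14.2127
d((-6, -9), (4, 0)) = 13.4536
d((-6, -9), (-9, 8)) = 17.2627
d((3, 2), (4, 0)) = 2.2361 <-- minimum
d((3, 2), (-9, 8)) = 13.4164
d((4, 0), (-9, 8)) = 15.2643

Closest pair: (3, 2) and (4, 0) with distance 2.2361

The closest pair is (3, 2) and (4, 0) with Euclidean distance 2.2361. For 4 points, brute-force pairwise comparison is shown above. For large n, the divide-and-conquer algorithm (sort by x, recurse on halves, check the dividing strip) achieves O(n log n).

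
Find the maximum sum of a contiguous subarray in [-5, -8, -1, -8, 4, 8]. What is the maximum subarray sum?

Using Kadane's algorithm on [-5, -8, -1, -8, 4, 8]:

Scanning through the array:
Position 1 (value -8): max_ending_here = -8, max_so_far = -5
Position 2 (value -1): max_ending_here = -1, max_so_far = -1
Position 3 (value -8): max_ending_here = -8, max_so_far = -1
Position 4 (value 4): max_ending_here = 4, max_so_far = 4
Position 5 (value 8): max_ending_here = 12, max_so_far = 12

Maximum subarray: [4, 8]
Maximum sum: 12

The maximum subarray is [4, 8] with sum 12. This subarray runs from index 4 to index 5.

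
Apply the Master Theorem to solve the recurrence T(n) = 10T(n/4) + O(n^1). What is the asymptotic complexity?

Master Theorem for T(n) = 10T(n/4) + O(n^1):

a = 10, b = 4, c = 1
log_b(a) = log_4(10) = 1.6610

Case 1: c = 1 < log_4(10) = 1.6610
T(n) = O(n^(log_4 10))

For T(n) = 10T(n/4) + O(n^1): log_4(10) = 1.6610. This is Case 1 of the Master Theorem (c < log_b(a), work dominated by leaves), giving O(n^(log_4 10)).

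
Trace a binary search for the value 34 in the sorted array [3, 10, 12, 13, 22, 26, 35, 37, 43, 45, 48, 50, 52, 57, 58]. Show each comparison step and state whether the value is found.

Binary search for 34 in [3, 10, 12, 13, 22, 26, 35, 37, 43, 45, 48, 50, 52, 57, 58]:

lo=0, hi=14, mid=7, arr[mid]=37 -> 37 > 34, search left half
lo=0, hi=6, mid=3, arr[mid]=13 -> 13 < 34, search right half
lo=4, hi=6, mid=5, arr[mid]=26 -> 26 < 34, search right half
lo=6, hi=6, mid=6, arr[mid]=35 -> 35 > 34, search left half
lo=6 > hi=5, target 34 not found

Binary search determines that 34 is not in the array after 4 comparisons. The search space was exhausted without finding the target.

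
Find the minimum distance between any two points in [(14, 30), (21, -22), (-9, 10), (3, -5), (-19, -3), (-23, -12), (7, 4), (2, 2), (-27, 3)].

Computing all pairwise distances among 9 points:

d((14, 30), (21, -22)) = 52.469
d((14, 30), (-9, 10)) = 30.4795
d((14, 30), (3, -5)) = 36.6879
d((14, 30), (-19, -3)) = 46.669
d((14, 30), (-23, -12)) = 55.9732
d((14, 30), (7, 4)) = 26.9258
d((14, 30), (2, 2)) = 30.4631
d((14, 30), (-27, 3)) = 49.0918
d((21, -22), (-9, 10)) = 43.8634
d((21, -22), (3, -5)) = 24.7588
d((21, -22), (-19, -3)) = 44.2832
d((21, -22), (-23, -12)) = 45.1221
d((21, -22), (7, 4)) = 29.5296
d((21, -22), (2, 2)) = 30.6105
d((21, -22), (-27, 3)) = 54.1202
d((-9, 10), (3, -5)) = 19.2094
d((-9, 10), (-19, -3)) = 16.4012
d((-9, 10), (-23, -12)) = 26.0768
d((-9, 10), (7, 4)) = 17.088
d((-9, 10), (2, 2)) = 13.6015
d((-9, 10), (-27, 3)) = 19.3132
d((3, -5), (-19, -3)) = 22.0907
d((3, -5), (-23, -12)) = 26.9258
d((3, -5), (7, 4)) = 9.8489
d((3, -5), (2, 2)) = 7.0711
d((3, -5), (-27, 3)) = 31.0483
d((-19, -3), (-23, -12)) = 9.8489
d((-19, -3), (7, 4)) = 26.9258
d((-19, -3), (2, 2)) = 21.587
d((-19, -3), (-27, 3)) = 10.0
d((-23, -12), (7, 4)) = 34.0
d((-23, -12), (2, 2)) = 28.6531
d((-23, -12), (-27, 3)) = 15.5242
d((7, 4), (2, 2)) = 5.3852 <-- minimum
d((7, 4), (-27, 3)) = 34.0147
d((2, 2), (-27, 3)) = 29.0172

Closest pair: (7, 4) and (2, 2) with distance 5.3852

The closest pair is (7, 4) and (2, 2) with Euclidean distance 5.3852. For 9 points, brute-force pairwise comparison is shown above. For large n, the divide-and-conquer algorithm (sort by x, recurse on halves, check the dividing strip) achieves O(n log n).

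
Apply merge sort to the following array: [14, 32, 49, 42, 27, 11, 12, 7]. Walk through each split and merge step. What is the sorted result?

Merge sort trace:

Split: [14, 32, 49, 42, 27, 11, 12, 7] -> [14, 32, 49, 42] and [27, 11, 12, 7]
  Split: [14, 32, 49, 42] -> [14, 32] and [49, 42]
    Split: [14, 32] -> [14] and [32]
    Merge: [14] + [32] -> [14, 32]
    Split: [49, 42] -> [49] and [42]
    Merge: [49] + [42] -> [42, 49]
  Merge: [14, 32] + [42, 49] -> [14, 32, 42, 49]
  Split: [27, 11, 12, 7] -> [27, 11] and [12, 7]
    Split: [27, 11] -> [27] and [11]
    Merge: [27] + [11] -> [11, 27]
    Split: [12, 7] -> [12] and [7]
    Merge: [12] + [7] -> [7, 12]
  Merge: [11, 27] + [7, 12] -> [7, 11, 12, 27]
Merge: [14, 32, 42, 49] + [7, 11, 12, 27] -> [7, 11, 12, 14, 27, 32, 42, 49]

Final sorted array: [7, 11, 12, 14, 27, 32, 42, 49]

The merge sort proceeds by recursively splitting the array and merging sorted halves.
After all merges, the sorted array is [7, 11, 12, 14, 27, 32, 42, 49].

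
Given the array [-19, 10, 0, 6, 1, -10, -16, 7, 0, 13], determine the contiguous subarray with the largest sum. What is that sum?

Using Kadane's algorithm on [-19, 10, 0, 6, 1, -10, -16, 7, 0, 13]:

Scanning through the array:
Position 1 (value 10): max_ending_here = 10, max_so_far = 10
Position 2 (value 0): max_ending_here = 10, max_so_far = 10
Position 3 (value 6): max_ending_here = 16, max_so_far = 16
Position 4 (value 1): max_ending_here = 17, max_so_far = 17
Position 5 (value -10): max_ending_here = 7, max_so_far = 17
Position 6 (value -16): max_ending_here = -9, max_so_far = 17
Position 7 (value 7): max_ending_here = 7, max_so_far = 17
Position 8 (value 0): max_ending_here = 7, max_so_far = 17
Position 9 (value 13): max_ending_here = 20, max_so_far = 20

Maximum subarray: [7, 0, 13]
Maximum sum: 20

The maximum subarray is [7, 0, 13] with sum 20. This subarray runs from index 7 to index 9.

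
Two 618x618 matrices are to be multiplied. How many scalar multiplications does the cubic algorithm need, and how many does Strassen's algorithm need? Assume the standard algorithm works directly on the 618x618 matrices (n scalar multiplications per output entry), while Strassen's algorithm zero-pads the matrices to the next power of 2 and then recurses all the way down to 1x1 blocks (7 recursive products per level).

Matrix multiplication for 618x618 matrices:

Strassen's algorithm requires power-of-2 dimensions. Pad 618x618 to 1024x1024 (next power of 2).

Standard algorithm: 618^3 = 236029032 multiplications
Strassen's algorithm: 7^(log2(1024)) = 7^10 = 282475249 multiplications
Difference: 236029032 - 282475249 = -46446217 (Strassen uses MORE here due to padding overhead — for small or just-over-power-of-2 n, padding can outweigh the per-level savings)

Standard: 236029032 multiplications (618^3). Strassen: 282475249 multiplications (7^10, after padding to 1024x1024). Strassen reduces 8 recursive multiplications to 7 at each level.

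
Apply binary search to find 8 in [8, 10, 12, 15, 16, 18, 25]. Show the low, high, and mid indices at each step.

Binary search for 8 in [8, 10, 12, 15, 16, 18, 25]:

lo=0, hi=6, mid=3, arr[mid]=15 -> 15 > 8, search left half
lo=0, hi=2, mid=1, arr[mid]=10 -> 10 > 8, search left half
lo=0, hi=0, mid=0, arr[mid]=8 -> Found target at index 0!

Binary search finds 8 at index 0 after 3 comparisons. The search repeatedly halves the search space by comparing with the middle element.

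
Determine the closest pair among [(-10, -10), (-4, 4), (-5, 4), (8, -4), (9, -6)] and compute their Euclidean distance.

Computing all pairwise distances among 5 points:

d((-10, -10), (-4, 4)) = 15.2315
d((-10, -10), (-5, 4)) = 14.8661
d((-10, -10), (8, -4)) = 18.9737
d((-10, -10), (9, -6)) = 19.4165
d((-4, 4), (-5, 4)) = 1.0 <-- minimum
d((-4, 4), (8, -4)) = 14.4222
d((-4, 4), (9, -6)) = 16.4012
d((-5, 4), (8, -4)) = 15.2643
d((-5, 4), (9, -6)) = 17.2047
d((8, -4), (9, -6)) = 2.2361

Closest pair: (-4, 4) and (-5, 4) with distance 1.0

The closest pair is (-4, 4) and (-5, 4) with Euclidean distance 1.0. For 5 points, brute-force pairwise comparison is shown above. For large n, the divide-and-conquer algorithm (sort by x, recurse on halves, check the dividing strip) achieves O(n log n).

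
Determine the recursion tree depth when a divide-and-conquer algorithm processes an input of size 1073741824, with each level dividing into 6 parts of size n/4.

For divide and conquer with division factor 4:

Problem sizes at each level:
Level 0: 1073741824
Level 1: 268435456
Level 2: 67108864
Level 3: 16777216
Level 4: 4194304
Level 5: 1048576
Level 6: 262144
Level 7: 65536
Level 8: 16384
Level 9: 4096
Level 10: 1024
Level 11: 256
Level 12: 64
Level 13: 16
Level 14: 4
Level 15: 1

The root is level 0 and the size-1 base case is level 15 (the tree spans levels 0 through 15, i.e. 16 levels counting the root), so the depth is the number of divisions: log_4(1073741824) = 15

The recursion tree depth is log_4(1073741824) = 15. At each level, the problem size is divided by 4, so it takes 15 divisions to reduce to a base case of size 1. The algorithm makes 6 recursive calls at each level.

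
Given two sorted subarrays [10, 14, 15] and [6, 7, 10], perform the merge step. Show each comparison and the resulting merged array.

Merging process:

Compare 10 vs 6: take 6 from right. Merged: [6]
Compare 10 vs 7: take 7 from right. Merged: [6, 7]
Compare 10 vs 10: take 10 from left. Merged: [6, 7, 10]
Compare 14 vs 10: take 10 from right. Merged: [6, 7, 10, 10]
Append remaining from left: [14, 15]. Merged: [6, 7, 10, 10, 14, 15]

Final merged array: [6, 7, 10, 10, 14, 15]
Total comparisons: 4

The merged array is [6, 7, 10, 10, 14, 15], requiring 4 comparisons. The merge step runs in O(n) time where n is the total number of elements.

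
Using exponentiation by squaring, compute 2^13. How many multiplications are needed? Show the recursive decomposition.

Computing 2^13 by squaring (build up from 2^1; each line after the first costs one multiplication):

2^1 = 2
2^2 = (2^1)^2 = 2^2 = 4
2^3 = 2 * 2^2 = 2 * 4 = 8
2^6 = (2^3)^2 = 8^2 = 64
2^12 = (2^6)^2 = 64^2 = 4096
2^13 = 2 * 2^12 = 2 * 4096 = 8192

Result: 8192
Multiplications needed: 5 (5 lines after 2^1)

2^13 = 8192. Using exponentiation by squaring, this requires 5 multiplications. The key idea: if the exponent is even, square the half-power; if odd, multiply by the base once.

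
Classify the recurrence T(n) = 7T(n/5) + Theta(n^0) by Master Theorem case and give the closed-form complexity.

Master Theorem for T(n) = 7T(n/5) + O(n^0):

a = 7, b = 5, c = 0
log_b(a) = log_5(7) = 1.2091

Case 1: c = 0 < log_5(7) = 1.2091
T(n) = O(n^(log_5 7))

For T(n) = 7T(n/5) + O(n^0): log_5(7) = 1.2091. This is Case 1 of the Master Theorem (c < log_b(a), work dominated by leaves), giving O(n^(log_5 7)).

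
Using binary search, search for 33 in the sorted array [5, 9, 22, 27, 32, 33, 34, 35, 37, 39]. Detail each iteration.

Binary search for 33 in [5, 9, 22, 27, 32, 33, 34, 35, 37, 39]:

lo=0, hi=9, mid=4, arr[mid]=32 -> 32 < 33, search right half
lo=5, hi=9, mid=7, arr[mid]=35 -> 35 > 33, search left half
lo=5, hi=6, mid=5, arr[mid]=33 -> Found target at index 5!

Binary search finds 33 at index 5 after 3 comparisons. The search repeatedly halves the search space by comparing with the middle element.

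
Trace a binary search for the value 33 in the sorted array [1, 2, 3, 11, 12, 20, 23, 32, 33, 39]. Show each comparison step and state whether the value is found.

Binary search for 33 in [1, 2, 3, 11, 12, 20, 23, 32, 33, 39]:

lo=0, hi=9, mid=4, arr[mid]=12 -> 12 < 33, search right half
lo=5, hi=9, mid=7, arr[mid]=32 -> 32 < 33, search right half
lo=8, hi=9, mid=8, arr[mid]=33 -> Found target at index 8!

Binary search finds 33 at index 8 after 3 comparisons. The search repeatedly halves the search space by comparing with the middle element.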